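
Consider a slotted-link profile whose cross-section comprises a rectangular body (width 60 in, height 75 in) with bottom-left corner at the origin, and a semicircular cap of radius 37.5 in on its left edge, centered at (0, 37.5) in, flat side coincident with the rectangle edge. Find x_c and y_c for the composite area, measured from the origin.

rectangular body: A = 60 × 75 = 4500.00, centroid at (30.00, 37.50).
semicircular end: A = ½π·37.5² = 2208.93, centroid at (-15.92, 37.50).
ΣA = 6708.93 in²
ΣAx_c = (4500.00)(30.00) + (2208.93)(-15.92) = 99843.75 in³
ΣAy_c = (4500.00)(37.50) + (2208.93)(37.50) = 251584.96 in³
x_c = 99843.75 / 6708.93 = 14.88 in
y_c = 251584.96 / 6708.93 = 37.50 in

x_c = 14.88 in, y_c = 37.50 in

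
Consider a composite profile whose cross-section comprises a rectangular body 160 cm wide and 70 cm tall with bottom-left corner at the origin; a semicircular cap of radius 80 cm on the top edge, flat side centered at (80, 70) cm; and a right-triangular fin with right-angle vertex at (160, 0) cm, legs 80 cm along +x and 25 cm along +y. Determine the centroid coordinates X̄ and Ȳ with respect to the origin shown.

Part | A | x̄ᵢ | ȳᵢ | A·x̄ᵢ | A·ȳᵢ
rectangular body | 11200.00 | 80.00 | 35.00 | 896000.00 | 392000.00
semicircular top | 10053.10 | 80.00 | 103.95 | 804247.72 | 1045050.09
triangular fin | 1000.00 | 186.67 | 8.33 | 186666.67 | 8333.33
Σ | 22253.10 |  |  | 1886914.39 | 1445383.42
X̄ = 1886914.39 / 22253.10 = 84.79 cm
Ȳ = 1445383.42 / 22253.10 = 64.95 cm

X̄ = 84.79 cm, Ȳ = 64.95 cm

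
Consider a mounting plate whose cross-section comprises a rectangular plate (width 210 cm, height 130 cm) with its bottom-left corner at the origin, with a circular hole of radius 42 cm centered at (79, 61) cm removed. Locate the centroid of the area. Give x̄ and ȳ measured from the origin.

plate: A = 210 × 130 = 27300.00, centroid at (105.00, 65.00).
hole: A = −π·42² = -5541.77, centroid at (79.00, 61.00).
ΣA = 21758.23 cm², ΣAx̄ = 2428700.21 cm³, ΣAȳ = 1436452.06 cm³.
x̄ = 2428700.21/21758.23 = 111.62 cm; ȳ = 1436452.06/21758.23 = 66.02 cm.

x̄ = 111.62 cm, ȳ = 66.02 cm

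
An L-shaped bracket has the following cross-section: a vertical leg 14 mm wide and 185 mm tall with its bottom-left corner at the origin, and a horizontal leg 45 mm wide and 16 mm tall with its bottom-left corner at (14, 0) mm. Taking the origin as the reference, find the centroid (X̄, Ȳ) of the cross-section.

Part | A | x̄ᵢ | ȳᵢ | A·x̄ᵢ | A·ȳᵢ
vertical leg | 2590.00 | 7.00 | 92.50 | 18130.00 | 239575.00
horizontal leg | 720.00 | 36.50 | 8.00 | 26280.00 | 5760.00
Σ | 3310.00 |  |  | 44410.00 | 245335.00
X̄ = 44410.00 / 3310.00 = 13.42 mm
Ȳ = 245335.00 / 3310.00 = 74.12 mm

X̄ = 13.42 mm, Ȳ = 74.12 mm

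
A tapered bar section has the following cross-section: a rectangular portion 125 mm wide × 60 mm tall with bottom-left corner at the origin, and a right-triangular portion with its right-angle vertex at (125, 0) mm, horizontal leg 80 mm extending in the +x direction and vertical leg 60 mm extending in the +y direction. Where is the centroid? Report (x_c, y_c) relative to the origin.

x_c = 84.12 mm, y_c = 27.58 mm

rectangular portion: A = 125 × 60 = 7500.00, centroid at (62.50, 30.00).
triangular portion: A = ½·80·60 = 2400.00, centroid at (151.67, 20.00).
ΣA = 9900.00 mm², ΣAx_c = 832750.00 mm³, ΣAy_c = 273000.00 mm³.
x_c = 832750.00/9900.00 = 84.12 mm; y_c = 273000.00/9900.00 = 27.58 mm.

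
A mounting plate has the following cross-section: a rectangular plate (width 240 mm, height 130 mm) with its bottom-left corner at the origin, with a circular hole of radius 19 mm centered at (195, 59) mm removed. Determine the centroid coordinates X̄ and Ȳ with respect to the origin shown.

Part | A | x̄ᵢ | ȳᵢ | A·x̄ᵢ | A·ȳᵢ
plate | 31200.00 | 120.00 | 65.00 | 3744000.00 | 2028000.00
hole | -1134.11 | 195.00 | 59.00 | -221152.41 | -66912.78
Σ | 30065.89 |  |  | 3522847.59 | 1961087.22
X̄ = 3522847.59 / 30065.89 = 117.17 mm
Ȳ = 1961087.22 / 30065.89 = 65.23 mm

X̄ = 117.17 mm, Ȳ = 65.23 mm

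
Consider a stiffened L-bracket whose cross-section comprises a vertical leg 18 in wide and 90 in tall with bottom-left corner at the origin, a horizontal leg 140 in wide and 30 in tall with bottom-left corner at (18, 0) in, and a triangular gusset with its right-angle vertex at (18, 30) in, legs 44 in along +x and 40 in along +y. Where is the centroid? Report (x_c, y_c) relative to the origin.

x_c = 61.63 in, y_c = 25.98 in

vertical leg: A = 18 × 90 = 1620.00, centroid at (9.00, 45.00).
horizontal leg: A = 140 × 30 = 4200.00, centroid at (88.00, 15.00).
gusset: A = ½·44·40 = 880.00, centroid at (32.67, 43.33).
ΣA = 6700.00 in²
ΣAx_c = (1620.00)(9.00) + (4200.00)(88.00) + (880.00)(32.67) = 412926.67 in³
ΣAy_c = (1620.00)(45.00) + (4200.00)(15.00) + (880.00)(43.33) = 174033.33 in³
x_c = 412926.67 / 6700.00 = 61.63 in
y_c = 174033.33 / 6700.00 = 25.98 in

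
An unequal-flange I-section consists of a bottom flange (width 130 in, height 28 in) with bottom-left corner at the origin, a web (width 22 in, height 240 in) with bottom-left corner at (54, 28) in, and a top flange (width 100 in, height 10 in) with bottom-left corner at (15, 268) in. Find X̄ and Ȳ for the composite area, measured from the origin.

bottom flange: A = 130 × 28 = 3640.00, centroid at (65.00, 14.00).
web: A = 22 × 240 = 5280.00, centroid at (65.00, 148.00).
top flange: A = 100 × 10 = 1000.00, centroid at (65.00, 273.00).
ΣA = 9920.00 in², ΣAX̄ = 644800.00 in³, ΣAȲ = 1105400.00 in³.
X̄ = 644800.00/9920.00 = 65.00 in; Ȳ = 1105400.00/9920.00 = 111.43 in.

X̄ = 65.00 in, Ȳ = 111.43 in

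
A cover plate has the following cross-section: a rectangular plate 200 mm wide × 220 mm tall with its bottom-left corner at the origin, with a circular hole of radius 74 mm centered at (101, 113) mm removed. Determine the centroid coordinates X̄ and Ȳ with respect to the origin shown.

plate: A = 200 × 220 = 44000.00, centroid at (100.00, 110.00).
hole: A = −π·74² = -17203.36, centroid at (101.00, 113.00).
ΣA = 26796.64 mm²
ΣAX̄ = (44000.00)(100.00) + (-17203.36)(101.00) = 2662460.50 mm³
ΣAȲ = (44000.00)(110.00) + (-17203.36)(113.00) = 2896020.17 mm³
X̄ = 2662460.50 / 26796.64 = 99.36 mm
Ȳ = 2896020.17 / 26796.64 = 108.07 mm

X̄ = 99.36 mm, Ȳ = 108.07 mm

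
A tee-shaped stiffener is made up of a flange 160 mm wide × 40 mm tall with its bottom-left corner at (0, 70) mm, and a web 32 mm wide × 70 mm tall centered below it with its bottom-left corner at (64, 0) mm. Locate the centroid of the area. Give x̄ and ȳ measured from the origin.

Part | A | x̄ᵢ | ȳᵢ | A·x̄ᵢ | A·ȳᵢ
web | 2240.00 | 80.00 | 35.00 | 179200.00 | 78400.00
flange | 6400.00 | 80.00 | 90.00 | 512000.00 | 576000.00
Σ | 8640.00 |  |  | 691200.00 | 654400.00
x̄ = 691200.00 / 8640.00 = 80.00 mm
ȳ = 654400.00 / 8640.00 = 75.74 mm

x̄ = 80.00 mm, ȳ = 75.74 mm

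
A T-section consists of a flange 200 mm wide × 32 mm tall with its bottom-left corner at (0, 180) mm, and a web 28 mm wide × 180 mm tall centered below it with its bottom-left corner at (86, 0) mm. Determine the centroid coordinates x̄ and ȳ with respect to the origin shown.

x̄ = 100.00 mm, ȳ = 149.30 mm

web: A = 28 × 180 = 5040.00, centroid at (100.00, 90.00).
flange: A = 200 × 32 = 6400.00, centroid at (100.00, 196.00).
ΣA = 11440.00 mm²
ΣAx̄ = (5040.00)(100.00) + (6400.00)(100.00) = 1144000.00 mm³
ΣAȳ = (5040.00)(90.00) + (6400.00)(196.00) = 1708000.00 mm³
x̄ = 1144000.00 / 11440.00 = 100.00 mm
ȳ = 1708000.00 / 11440.00 = 149.30 mm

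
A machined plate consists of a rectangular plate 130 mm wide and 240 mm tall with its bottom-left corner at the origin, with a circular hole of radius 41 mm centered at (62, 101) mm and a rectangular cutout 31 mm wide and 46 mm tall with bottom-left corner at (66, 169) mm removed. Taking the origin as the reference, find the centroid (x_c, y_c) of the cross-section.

x_c = 64.69 mm, y_c = 119.90 mm

plate: A = 130 × 240 = 31200.00, centroid at (65.00, 120.00).
hole 1: A = −π·41² = -5281.02, centroid at (62.00, 101.00).
hole 2: A = −(31 × 46) = -1426.00, centroid at (81.50, 192.00).
ΣA = 24492.98 mm², ΣAx_c = 1584357.93 mm³, ΣAy_c = 2936825.26 mm³.
x_c = 1584357.93/24492.98 = 64.69 mm; y_c = 2936825.26/24492.98 = 119.90 mm.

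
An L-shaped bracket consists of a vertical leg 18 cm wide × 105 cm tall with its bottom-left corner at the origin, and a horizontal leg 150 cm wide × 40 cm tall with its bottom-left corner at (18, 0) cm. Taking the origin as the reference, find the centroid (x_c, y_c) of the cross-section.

Part | A | x̄ᵢ | ȳᵢ | A·x̄ᵢ | A·ȳᵢ
vertical leg | 1890.00 | 9.00 | 52.50 | 17010.00 | 99225.00
horizontal leg | 6000.00 | 93.00 | 20.00 | 558000.00 | 120000.00
Σ | 7890.00 |  |  | 575010.00 | 219225.00
x_c = 575010.00 / 7890.00 = 72.88 cm
y_c = 219225.00 / 7890.00 = 27.79 cm

x_c = 72.88 cm, y_c = 27.79 cm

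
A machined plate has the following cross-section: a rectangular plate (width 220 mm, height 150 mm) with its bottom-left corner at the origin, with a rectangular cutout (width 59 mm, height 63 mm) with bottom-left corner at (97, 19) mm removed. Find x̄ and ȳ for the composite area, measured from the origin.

x̄ = 107.91 mm, ȳ = 78.11 mm

plate: A = 220 × 150 = 33000.00, centroid at (110.00, 75.00).
hole: A = −(59 × 63) = -3717.00, centroid at (126.50, 50.50).
ΣA = 29283.00 mm², ΣAx̄ = 3159799.50 mm³, ΣAȳ = 2287291.50 mm³.
x̄ = 3159799.50/29283.00 = 107.91 mm; ȳ = 2287291.50/29283.00 = 78.11 mm.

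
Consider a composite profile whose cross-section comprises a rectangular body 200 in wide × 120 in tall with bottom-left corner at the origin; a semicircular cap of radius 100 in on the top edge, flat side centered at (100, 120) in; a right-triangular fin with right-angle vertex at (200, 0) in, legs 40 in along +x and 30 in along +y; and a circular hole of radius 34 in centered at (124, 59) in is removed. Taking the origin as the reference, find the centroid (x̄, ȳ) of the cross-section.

x̄ = 99.48 in, ȳ = 103.16 in

rectangular body: A = 200 × 120 = 24000.00, centroid at (100.00, 60.00).
semicircular top: A = ½π·100² = 15707.96, centroid at (100.00, 162.44).
triangular fin: A = ½·40·30 = 600.00, centroid at (213.33, 10.00).
hole: A = −π·34² = -3631.68, centroid at (124.00, 59.00).
ΣA = 36676.28 in²
ΣAx̄ = (24000.00)(100.00) + (15707.96)(100.00) + (600.00)(213.33) + (-3631.68)(124.00) = 3648467.87 in³
ΣAȳ = (24000.00)(60.00) + (15707.96)(162.44) + (600.00)(10.00) + (-3631.68)(59.00) = 3783353.07 in³
x̄ = 3648467.87 / 36676.28 = 99.48 in
ȳ = 3783353.07 / 36676.28 = 103.16 in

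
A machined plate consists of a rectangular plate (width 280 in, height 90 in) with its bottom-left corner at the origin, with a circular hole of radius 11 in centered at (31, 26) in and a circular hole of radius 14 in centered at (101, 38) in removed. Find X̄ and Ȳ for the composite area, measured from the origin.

Part | A | x̄ᵢ | ȳᵢ | A·x̄ᵢ | A·ȳᵢ
plate | 25200.00 | 140.00 | 45.00 | 3528000.00 | 1134000.00
hole 1 | -380.13 | 31.00 | 26.00 | -11784.11 | -9883.45
hole 2 | -615.75 | 101.00 | 38.00 | -62190.97 | -23398.58
Σ | 24204.12 |  |  | 3454024.92 | 1100717.97
X̄ = 3454024.92 / 24204.12 = 142.70 in
Ȳ = 1100717.97 / 24204.12 = 45.48 in

X̄ = 142.70 in, Ȳ = 45.48 in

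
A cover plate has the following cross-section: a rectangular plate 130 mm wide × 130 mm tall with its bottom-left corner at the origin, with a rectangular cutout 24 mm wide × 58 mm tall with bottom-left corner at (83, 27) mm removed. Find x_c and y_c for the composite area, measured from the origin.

plate: A = 130 × 130 = 16900.00, centroid at (65.00, 65.00).
hole: A = −(24 × 58) = -1392.00, centroid at (95.00, 56.00).
ΣA = 15508.00 mm²
ΣAx_c = (16900.00)(65.00) + (-1392.00)(95.00) = 966260.00 mm³
ΣAy_c = (16900.00)(65.00) + (-1392.00)(56.00) = 1020548.00 mm³
x_c = 966260.00 / 15508.00 = 62.31 mm
y_c = 1020548.00 / 15508.00 = 65.81 mm

x_c = 62.31 mm, y_c = 65.81 mm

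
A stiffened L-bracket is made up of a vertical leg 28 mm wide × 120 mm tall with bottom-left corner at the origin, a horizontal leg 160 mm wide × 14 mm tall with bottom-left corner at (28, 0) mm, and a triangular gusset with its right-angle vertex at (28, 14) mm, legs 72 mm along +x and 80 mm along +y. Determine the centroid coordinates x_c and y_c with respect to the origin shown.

vertical leg: A = 28 × 120 = 3360.00, centroid at (14.00, 60.00).
horizontal leg: A = 160 × 14 = 2240.00, centroid at (108.00, 7.00).
gusset: A = ½·72·80 = 2880.00, centroid at (52.00, 40.67).
ΣA = 8480.00 mm², ΣAx_c = 438720.00 mm³, ΣAy_c = 334400.00 mm³.
x_c = 438720.00/8480.00 = 51.74 mm; y_c = 334400.00/8480.00 = 39.43 mm.

x_c = 51.74 mm, y_c = 39.43 mm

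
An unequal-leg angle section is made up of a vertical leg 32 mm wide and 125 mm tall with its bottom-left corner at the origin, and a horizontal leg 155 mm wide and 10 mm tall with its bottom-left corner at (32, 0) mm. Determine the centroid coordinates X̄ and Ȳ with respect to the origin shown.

X̄ = 42.11 mm, Ȳ = 46.44 mm

vertical leg: A = 32 × 125 = 4000.00, centroid at (16.00, 62.50).
horizontal leg: A = 155 × 10 = 1550.00, centroid at (109.50, 5.00).
ΣA = 5550.00 mm²
ΣAX̄ = (4000.00)(16.00) + (1550.00)(109.50) = 233725.00 mm³
ΣAȲ = (4000.00)(62.50) + (1550.00)(5.00) = 257750.00 mm³
X̄ = 233725.00 / 5550.00 = 42.11 mm
Ȳ = 257750.00 / 5550.00 = 46.44 mm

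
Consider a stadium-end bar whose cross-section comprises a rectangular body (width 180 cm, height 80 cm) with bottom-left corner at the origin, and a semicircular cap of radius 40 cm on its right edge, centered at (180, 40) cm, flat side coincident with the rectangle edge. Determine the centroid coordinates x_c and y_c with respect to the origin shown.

rectangular body: A = 180 × 80 = 14400.00, centroid at (90.00, 40.00).
semicircular end: A = ½π·40² = 2513.27, centroid at (196.98, 40.00).
ΣA = 16913.27 cm², ΣAx_c = 1791056.01 cm³, ΣAy_c = 676530.96 cm³.
x_c = 1791056.01/16913.27 = 105.90 cm; y_c = 676530.96/16913.27 = 40.00 cm.

x_c = 105.90 cm, y_c = 40.00 cm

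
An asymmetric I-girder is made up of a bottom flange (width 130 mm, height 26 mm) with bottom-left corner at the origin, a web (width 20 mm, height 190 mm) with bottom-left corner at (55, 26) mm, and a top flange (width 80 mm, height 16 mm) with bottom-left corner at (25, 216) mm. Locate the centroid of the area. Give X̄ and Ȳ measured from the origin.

X̄ = 65.00 mm, Ȳ = 93.43 mm

bottom flange: A = 130 × 26 = 3380.00, centroid at (65.00, 13.00).
web: A = 20 × 190 = 3800.00, centroid at (65.00, 121.00).
top flange: A = 80 × 16 = 1280.00, centroid at (65.00, 224.00).
ΣA = 8460.00 mm²
ΣAX̄ = (3380.00)(65.00) + (3800.00)(65.00) + (1280.00)(65.00) = 549900.00 mm³
ΣAȲ = (3380.00)(13.00) + (3800.00)(121.00) + (1280.00)(224.00) = 790460.00 mm³
X̄ = 549900.00 / 8460.00 = 65.00 mm
Ȳ = 790460.00 / 8460.00 = 93.43 mm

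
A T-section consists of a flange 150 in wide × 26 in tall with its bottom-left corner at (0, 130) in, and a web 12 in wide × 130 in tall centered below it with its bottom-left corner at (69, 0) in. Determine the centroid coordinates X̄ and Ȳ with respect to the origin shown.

web: A = 12 × 130 = 1560.00, centroid at (75.00, 65.00).
flange: A = 150 × 26 = 3900.00, centroid at (75.00, 143.00).
ΣA = 5460.00 in²
ΣAX̄ = (1560.00)(75.00) + (3900.00)(75.00) = 409500.00 in³
ΣAȲ = (1560.00)(65.00) + (3900.00)(143.00) = 659100.00 in³
X̄ = 409500.00 / 5460.00 = 75.00 in
Ȳ = 659100.00 / 5460.00 = 120.71 in

X̄ = 75.00 in, Ȳ = 120.71 in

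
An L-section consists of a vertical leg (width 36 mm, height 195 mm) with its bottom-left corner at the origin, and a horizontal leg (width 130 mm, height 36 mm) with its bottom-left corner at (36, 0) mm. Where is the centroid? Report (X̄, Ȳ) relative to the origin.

vertical leg: A = 36 × 195 = 7020.00, centroid at (18.00, 97.50).
horizontal leg: A = 130 × 36 = 4680.00, centroid at (101.00, 18.00).
ΣA = 11700.00 mm², ΣAX̄ = 599040.00 mm³, ΣAȲ = 768690.00 mm³.
X̄ = 599040.00/11700.00 = 51.20 mm; Ȳ = 768690.00/11700.00 = 65.70 mm.

X̄ = 51.20 mm, Ȳ = 65.70 mm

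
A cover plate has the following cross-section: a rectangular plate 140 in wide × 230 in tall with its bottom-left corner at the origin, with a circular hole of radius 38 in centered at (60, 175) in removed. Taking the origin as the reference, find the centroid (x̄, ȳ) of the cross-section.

x̄ = 71.64 in, ȳ = 105.16 in

plate: A = 140 × 230 = 32200.00, centroid at (70.00, 115.00).
hole: A = −π·38² = -4536.46, centroid at (60.00, 175.00).
ΣA = 27663.54 in²
ΣAx̄ = (32200.00)(70.00) + (-4536.46)(60.00) = 1981812.41 in³
ΣAȳ = (32200.00)(115.00) + (-4536.46)(175.00) = 2909119.54 in³
x̄ = 1981812.41 / 27663.54 = 71.64 in
ȳ = 2909119.54 / 27663.54 = 105.16 in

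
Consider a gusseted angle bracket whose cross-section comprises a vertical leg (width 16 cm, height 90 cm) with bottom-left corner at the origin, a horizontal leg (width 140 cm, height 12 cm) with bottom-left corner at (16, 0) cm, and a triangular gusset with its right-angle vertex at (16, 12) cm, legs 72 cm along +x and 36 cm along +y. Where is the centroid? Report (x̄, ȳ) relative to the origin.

x̄ = 47.07 cm, ȳ = 24.00 cm

vertical leg: A = 16 × 90 = 1440.00, centroid at (8.00, 45.00).
horizontal leg: A = 140 × 12 = 1680.00, centroid at (86.00, 6.00).
gusset: A = ½·72·36 = 1296.00, centroid at (40.00, 24.00).
ΣA = 4416.00 cm², ΣAx̄ = 207840.00 cm³, ΣAȳ = 105984.00 cm³.
x̄ = 207840.00/4416.00 = 47.07 cm; ȳ = 105984.00/4416.00 = 24.00 cm.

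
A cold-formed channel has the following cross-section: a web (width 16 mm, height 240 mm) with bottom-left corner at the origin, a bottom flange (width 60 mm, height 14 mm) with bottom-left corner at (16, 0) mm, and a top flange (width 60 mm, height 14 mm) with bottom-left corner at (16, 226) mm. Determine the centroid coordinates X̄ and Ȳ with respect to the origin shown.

X̄ = 19.57 mm, Ȳ = 120.00 mm

web: A = 16 × 240 = 3840.00, centroid at (8.00, 120.00).
bottom flange: A = 60 × 14 = 840.00, centroid at (46.00, 7.00).
top flange: A = 60 × 14 = 840.00, centroid at (46.00, 233.00).
ΣA = 5520.00 mm²
ΣAX̄ = (3840.00)(8.00) + (840.00)(46.00) + (840.00)(46.00) = 108000.00 mm³
ΣAȲ = (3840.00)(120.00) + (840.00)(7.00) + (840.00)(233.00) = 662400.00 mm³
X̄ = 108000.00 / 5520.00 = 19.57 mm
Ȳ = 662400.00 / 5520.00 = 120.00 mm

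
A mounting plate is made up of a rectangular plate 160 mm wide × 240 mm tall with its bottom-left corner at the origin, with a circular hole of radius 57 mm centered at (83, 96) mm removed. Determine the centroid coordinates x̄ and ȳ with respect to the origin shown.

x̄ = 78.91 mm, ȳ = 128.69 mm

plate: A = 160 × 240 = 38400.00, centroid at (80.00, 120.00).
hole: A = −π·57² = -10207.03, centroid at (83.00, 96.00).
ΣA = 28192.97 mm²
ΣAx̄ = (38400.00)(80.00) + (-10207.03)(83.00) = 2224816.13 mm³
ΣAȳ = (38400.00)(120.00) + (-10207.03)(96.00) = 3628124.68 mm³
x̄ = 2224816.13 / 28192.97 = 78.91 mm
ȳ = 3628124.68 / 28192.97 = 128.69 mm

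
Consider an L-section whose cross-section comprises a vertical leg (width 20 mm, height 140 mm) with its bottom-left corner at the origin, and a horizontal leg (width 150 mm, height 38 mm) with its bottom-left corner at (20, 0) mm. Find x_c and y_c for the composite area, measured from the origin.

vertical leg: A = 20 × 140 = 2800.00, centroid at (10.00, 70.00).
horizontal leg: A = 150 × 38 = 5700.00, centroid at (95.00, 19.00).
ΣA = 8500.00 mm²
ΣAx_c = (2800.00)(10.00) + (5700.00)(95.00) = 569500.00 mm³
ΣAy_c = (2800.00)(70.00) + (5700.00)(19.00) = 304300.00 mm³
x_c = 569500.00 / 8500.00 = 67.00 mm
y_c = 304300.00 / 8500.00 = 35.80 mm

x_c = 67.00 mm, y_c = 35.80 mm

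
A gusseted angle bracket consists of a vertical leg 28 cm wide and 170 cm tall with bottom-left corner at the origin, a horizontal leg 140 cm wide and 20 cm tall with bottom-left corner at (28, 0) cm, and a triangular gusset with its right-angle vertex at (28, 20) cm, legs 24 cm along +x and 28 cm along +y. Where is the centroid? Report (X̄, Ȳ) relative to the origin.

X̄ = 44.72 cm, Ȳ = 56.04 cm

vertical leg: A = 28 × 170 = 4760.00, centroid at (14.00, 85.00).
horizontal leg: A = 140 × 20 = 2800.00, centroid at (98.00, 10.00).
gusset: A = ½·24·28 = 336.00, centroid at (36.00, 29.33).
ΣA = 7896.00 cm²
ΣAX̄ = (4760.00)(14.00) + (2800.00)(98.00) + (336.00)(36.00) = 353136.00 cm³
ΣAȲ = (4760.00)(85.00) + (2800.00)(10.00) + (336.00)(29.33) = 442456.00 cm³
X̄ = 353136.00 / 7896.00 = 44.72 cm
Ȳ = 442456.00 / 7896.00 = 56.04 cm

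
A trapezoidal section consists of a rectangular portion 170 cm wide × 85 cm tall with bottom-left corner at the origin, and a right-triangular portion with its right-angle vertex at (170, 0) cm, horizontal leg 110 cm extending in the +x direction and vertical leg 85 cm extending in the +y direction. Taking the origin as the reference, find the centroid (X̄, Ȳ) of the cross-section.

rectangular portion: A = 170 × 85 = 14450.00, centroid at (85.00, 42.50).
triangular portion: A = ½·110·85 = 4675.00, centroid at (206.67, 28.33).
ΣA = 19125.00 cm², ΣAX̄ = 2194416.67 cm³, ΣAȲ = 746583.33 cm³.
X̄ = 2194416.67/19125.00 = 114.74 cm; Ȳ = 746583.33/19125.00 = 39.04 cm.

X̄ = 114.74 cm, Ȳ = 39.04 cm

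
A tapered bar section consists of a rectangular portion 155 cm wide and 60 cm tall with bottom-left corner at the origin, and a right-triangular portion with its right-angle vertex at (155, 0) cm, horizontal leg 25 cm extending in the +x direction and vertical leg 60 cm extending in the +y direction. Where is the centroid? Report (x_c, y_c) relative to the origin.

x_c = 83.91 cm, y_c = 29.25 cm

rectangular portion: A = 155 × 60 = 9300.00, centroid at (77.50, 30.00).
triangular portion: A = ½·25·60 = 750.00, centroid at (163.33, 20.00).
ΣA = 10050.00 cm²
ΣAx_c = (9300.00)(77.50) + (750.00)(163.33) = 843250.00 cm³
ΣAy_c = (9300.00)(30.00) + (750.00)(20.00) = 294000.00 cm³
x_c = 843250.00 / 10050.00 = 83.91 cm
y_c = 294000.00 / 10050.00 = 29.25 cm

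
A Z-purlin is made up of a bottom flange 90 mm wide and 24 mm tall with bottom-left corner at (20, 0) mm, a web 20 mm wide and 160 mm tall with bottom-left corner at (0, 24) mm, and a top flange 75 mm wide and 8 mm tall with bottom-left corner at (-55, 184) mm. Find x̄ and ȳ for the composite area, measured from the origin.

bottom flange: A = 90 × 24 = 2160.00, centroid at (65.00, 12.00).
web: A = 20 × 160 = 3200.00, centroid at (10.00, 104.00).
top flange: A = 75 × 8 = 600.00, centroid at (-17.50, 188.00).
ΣA = 5960.00 mm², ΣAx̄ = 161900.00 mm³, ΣAȳ = 471520.00 mm³.
x̄ = 161900.00/5960.00 = 27.16 mm; ȳ = 471520.00/5960.00 = 79.11 mm.

x̄ = 27.16 mm, ȳ = 79.11 mm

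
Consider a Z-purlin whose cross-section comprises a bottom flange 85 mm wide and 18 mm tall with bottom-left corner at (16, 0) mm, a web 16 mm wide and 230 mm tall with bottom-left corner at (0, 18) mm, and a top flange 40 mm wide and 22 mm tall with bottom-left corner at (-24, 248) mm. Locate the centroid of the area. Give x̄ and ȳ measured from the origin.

x̄ = 18.95 mm, ȳ = 120.05 mm

bottom flange: A = 85 × 18 = 1530.00, centroid at (58.50, 9.00).
web: A = 16 × 230 = 3680.00, centroid at (8.00, 133.00).
top flange: A = 40 × 22 = 880.00, centroid at (-4.00, 259.00).
ΣA = 6090.00 mm², ΣAx̄ = 115425.00 mm³, ΣAȳ = 731130.00 mm³.
x̄ = 115425.00/6090.00 = 18.95 mm; ȳ = 731130.00/6090.00 = 120.05 mm.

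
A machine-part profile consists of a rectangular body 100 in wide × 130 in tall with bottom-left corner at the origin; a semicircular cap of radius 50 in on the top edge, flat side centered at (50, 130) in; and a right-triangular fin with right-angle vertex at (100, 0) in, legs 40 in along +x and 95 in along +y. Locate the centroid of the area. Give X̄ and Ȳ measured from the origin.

X̄ = 56.39 in, Ȳ = 79.62 in

rectangular body: A = 100 × 130 = 13000.00, centroid at (50.00, 65.00).
semicircular top: A = ½π·50² = 3926.99, centroid at (50.00, 151.22).
triangular fin: A = ½·40·95 = 1900.00, centroid at (113.33, 31.67).
ΣA = 18826.99 in²
ΣAX̄ = (13000.00)(50.00) + (3926.99)(50.00) + (1900.00)(113.33) = 1061682.87 in³
ΣAȲ = (13000.00)(65.00) + (3926.99)(151.22) + (1900.00)(31.67) = 1499008.81 in³
X̄ = 1061682.87 / 18826.99 = 56.39 in
Ȳ = 1499008.81 / 18826.99 = 79.62 in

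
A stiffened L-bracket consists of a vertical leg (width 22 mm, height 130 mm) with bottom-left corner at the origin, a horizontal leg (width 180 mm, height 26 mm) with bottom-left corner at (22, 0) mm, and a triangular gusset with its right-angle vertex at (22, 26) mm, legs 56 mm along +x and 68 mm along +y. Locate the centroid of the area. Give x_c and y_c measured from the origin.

x_c = 67.03 mm, y_c = 35.94 mm

vertical leg: A = 22 × 130 = 2860.00, centroid at (11.00, 65.00).
horizontal leg: A = 180 × 26 = 4680.00, centroid at (112.00, 13.00).
gusset: A = ½·56·68 = 1904.00, centroid at (40.67, 48.67).
ΣA = 9444.00 mm², ΣAx_c = 633049.33 mm³, ΣAy_c = 339401.33 mm³.
x_c = 633049.33/9444.00 = 67.03 mm; y_c = 339401.33/9444.00 = 35.94 mm.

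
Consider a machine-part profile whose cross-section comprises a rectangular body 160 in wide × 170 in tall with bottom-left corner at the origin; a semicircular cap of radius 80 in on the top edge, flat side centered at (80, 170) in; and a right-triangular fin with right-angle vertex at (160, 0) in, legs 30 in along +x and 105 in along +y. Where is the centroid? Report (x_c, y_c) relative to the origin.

Part | A | x̄ᵢ | ȳᵢ | A·x̄ᵢ | A·ȳᵢ
rectangular body | 27200.00 | 80.00 | 85.00 | 2176000.00 | 2312000.00
semicircular top | 10053.10 | 80.00 | 203.95 | 804247.72 | 2050359.74
triangular fin | 1575.00 | 170.00 | 35.00 | 267750.00 | 55125.00
Σ | 38828.10 |  |  | 3247997.72 | 4417484.74
x_c = 3247997.72 / 38828.10 = 83.65 in
y_c = 4417484.74 / 38828.10 = 113.77 in

x_c = 83.65 in, y_c = 113.77 in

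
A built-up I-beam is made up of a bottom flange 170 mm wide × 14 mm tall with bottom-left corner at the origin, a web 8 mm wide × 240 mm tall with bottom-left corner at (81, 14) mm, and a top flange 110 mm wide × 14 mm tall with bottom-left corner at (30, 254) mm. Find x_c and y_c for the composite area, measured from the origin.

x_c = 85.00 mm, y_c = 115.73 mm

Part | A | x̄ᵢ | ȳᵢ | A·x̄ᵢ | A·ȳᵢ
bottom flange | 2380.00 | 85.00 | 7.00 | 202300.00 | 16660.00
web | 1920.00 | 85.00 | 134.00 | 163200.00 | 257280.00
top flange | 1540.00 | 85.00 | 261.00 | 130900.00 | 401940.00
Σ | 5840.00 |  |  | 496400.00 | 675880.00
x_c = 496400.00 / 5840.00 = 85.00 mm
y_c = 675880.00 / 5840.00 = 115.73 mm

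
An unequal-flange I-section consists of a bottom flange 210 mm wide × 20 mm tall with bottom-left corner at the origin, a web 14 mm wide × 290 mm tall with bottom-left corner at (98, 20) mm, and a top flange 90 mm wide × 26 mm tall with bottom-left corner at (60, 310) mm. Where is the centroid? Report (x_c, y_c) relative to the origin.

x_c = 105.00 mm, y_c = 138.46 mm

bottom flange: A = 210 × 20 = 4200.00, centroid at (105.00, 10.00).
web: A = 14 × 290 = 4060.00, centroid at (105.00, 165.00).
top flange: A = 90 × 26 = 2340.00, centroid at (105.00, 323.00).
ΣA = 10600.00 mm²
ΣAx_c = (4200.00)(105.00) + (4060.00)(105.00) + (2340.00)(105.00) = 1113000.00 mm³
ΣAy_c = (4200.00)(10.00) + (4060.00)(165.00) + (2340.00)(323.00) = 1467720.00 mm³
x_c = 1113000.00 / 10600.00 = 105.00 mm
y_c = 1467720.00 / 10600.00 = 138.46 mm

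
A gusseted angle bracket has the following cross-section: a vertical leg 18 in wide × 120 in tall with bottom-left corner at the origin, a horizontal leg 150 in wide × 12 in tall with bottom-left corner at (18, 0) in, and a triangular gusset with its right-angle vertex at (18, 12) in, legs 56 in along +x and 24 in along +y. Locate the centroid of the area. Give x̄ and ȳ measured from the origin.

x̄ = 45.66 in, ȳ = 33.21 in

vertical leg: A = 18 × 120 = 2160.00, centroid at (9.00, 60.00).
horizontal leg: A = 150 × 12 = 1800.00, centroid at (93.00, 6.00).
gusset: A = ½·56·24 = 672.00, centroid at (36.67, 20.00).
ΣA = 4632.00 in²
ΣAx̄ = (2160.00)(9.00) + (1800.00)(93.00) + (672.00)(36.67) = 211480.00 in³
ΣAȳ = (2160.00)(60.00) + (1800.00)(6.00) + (672.00)(20.00) = 153840.00 in³
x̄ = 211480.00 / 4632.00 = 45.66 in
ȳ = 153840.00 / 4632.00 = 33.21 in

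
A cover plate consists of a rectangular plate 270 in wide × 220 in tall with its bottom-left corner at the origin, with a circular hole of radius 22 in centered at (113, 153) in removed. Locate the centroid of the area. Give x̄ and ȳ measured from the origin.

x̄ = 135.58 in, ȳ = 108.87 in

plate: A = 270 × 220 = 59400.00, centroid at (135.00, 110.00).
hole: A = −π·22² = -1520.53, centroid at (113.00, 153.00).
ΣA = 57879.47 in²
ΣAx̄ = (59400.00)(135.00) + (-1520.53)(113.00) = 7847180.01 in³
ΣAȳ = (59400.00)(110.00) + (-1520.53)(153.00) = 6301358.78 in³
x̄ = 7847180.01 / 57879.47 = 135.58 in
ȳ = 6301358.78 / 57879.47 = 108.87 in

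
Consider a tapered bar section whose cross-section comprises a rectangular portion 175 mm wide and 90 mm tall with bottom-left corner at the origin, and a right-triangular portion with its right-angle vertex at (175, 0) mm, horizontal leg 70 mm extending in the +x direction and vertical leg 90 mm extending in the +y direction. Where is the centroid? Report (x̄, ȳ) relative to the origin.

Part | A | x̄ᵢ | ȳᵢ | A·x̄ᵢ | A·ȳᵢ
rectangular portion | 15750.00 | 87.50 | 45.00 | 1378125.00 | 708750.00
triangular portion | 3150.00 | 198.33 | 30.00 | 624750.00 | 94500.00
Σ | 18900.00 |  |  | 2002875.00 | 803250.00
x̄ = 2002875.00 / 18900.00 = 105.97 mm
ȳ = 803250.00 / 18900.00 = 42.50 mm

x̄ = 105.97 mm, ȳ = 42.50 mm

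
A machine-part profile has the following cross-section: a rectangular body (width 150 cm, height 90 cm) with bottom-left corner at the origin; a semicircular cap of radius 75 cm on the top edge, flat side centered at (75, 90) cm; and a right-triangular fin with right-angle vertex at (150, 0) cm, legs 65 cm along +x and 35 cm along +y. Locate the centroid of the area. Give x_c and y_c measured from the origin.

rectangular body: A = 150 × 90 = 13500.00, centroid at (75.00, 45.00).
semicircular top: A = ½π·75² = 8835.73, centroid at (75.00, 121.83).
triangular fin: A = ½·65·35 = 1137.50, centroid at (171.67, 11.67).
ΣA = 23473.23 cm²
ΣAx_c = (13500.00)(75.00) + (8835.73)(75.00) + (1137.50)(171.67) = 1870450.53 cm³
ΣAy_c = (13500.00)(45.00) + (8835.73)(121.83) + (1137.50)(11.67) = 1697236.47 cm³
x_c = 1870450.53 / 23473.23 = 79.68 cm
y_c = 1697236.47 / 23473.23 = 72.31 cm

x_c = 79.68 cm, y_c = 72.31 cm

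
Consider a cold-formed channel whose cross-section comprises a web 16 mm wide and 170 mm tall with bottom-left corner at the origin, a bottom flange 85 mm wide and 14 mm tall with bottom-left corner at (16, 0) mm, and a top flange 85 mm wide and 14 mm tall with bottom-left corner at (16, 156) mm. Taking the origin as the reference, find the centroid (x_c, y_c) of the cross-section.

x_c = 31.57 mm, y_c = 85.00 mm

web: A = 16 × 170 = 2720.00, centroid at (8.00, 85.00).
bottom flange: A = 85 × 14 = 1190.00, centroid at (58.50, 7.00).
top flange: A = 85 × 14 = 1190.00, centroid at (58.50, 163.00).
ΣA = 5100.00 mm²
ΣAx_c = (2720.00)(8.00) + (1190.00)(58.50) + (1190.00)(58.50) = 160990.00 mm³
ΣAy_c = (2720.00)(85.00) + (1190.00)(7.00) + (1190.00)(163.00) = 433500.00 mm³
x_c = 160990.00 / 5100.00 = 31.57 mm
y_c = 433500.00 / 5100.00 = 85.00 mm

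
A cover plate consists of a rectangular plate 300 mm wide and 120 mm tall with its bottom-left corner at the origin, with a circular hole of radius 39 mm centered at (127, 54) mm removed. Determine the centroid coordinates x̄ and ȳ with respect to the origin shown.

plate: A = 300 × 120 = 36000.00, centroid at (150.00, 60.00).
hole: A = −π·39² = -4778.36, centroid at (127.00, 54.00).
ΣA = 31221.64 mm², ΣAx̄ = 4793147.97 mm³, ΣAȳ = 1901968.43 mm³.
x̄ = 4793147.97/31221.64 = 153.52 mm; ȳ = 1901968.43/31221.64 = 60.92 mm.

x̄ = 153.52 mm, ȳ = 60.92 mm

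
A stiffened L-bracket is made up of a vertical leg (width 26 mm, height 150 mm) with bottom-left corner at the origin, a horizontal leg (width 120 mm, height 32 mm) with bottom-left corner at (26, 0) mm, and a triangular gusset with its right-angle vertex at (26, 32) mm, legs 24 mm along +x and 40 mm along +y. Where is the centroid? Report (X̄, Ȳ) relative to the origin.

Part | A | x̄ᵢ | ȳᵢ | A·x̄ᵢ | A·ȳᵢ
vertical leg | 3900.00 | 13.00 | 75.00 | 50700.00 | 292500.00
horizontal leg | 3840.00 | 86.00 | 16.00 | 330240.00 | 61440.00
gusset | 480.00 | 34.00 | 45.33 | 16320.00 | 21760.00
Σ | 8220.00 |  |  | 397260.00 | 375700.00
X̄ = 397260.00 / 8220.00 = 48.33 mm
Ȳ = 375700.00 / 8220.00 = 45.71 mm

X̄ = 48.33 mm, Ȳ = 45.71 mm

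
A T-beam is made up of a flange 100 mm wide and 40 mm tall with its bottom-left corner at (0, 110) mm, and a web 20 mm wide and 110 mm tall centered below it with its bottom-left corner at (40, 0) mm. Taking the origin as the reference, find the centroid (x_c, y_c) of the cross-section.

web: A = 20 × 110 = 2200.00, centroid at (50.00, 55.00).
flange: A = 100 × 40 = 4000.00, centroid at (50.00, 130.00).
ΣA = 6200.00 mm², ΣAx_c = 310000.00 mm³, ΣAy_c = 641000.00 mm³.
x_c = 310000.00/6200.00 = 50.00 mm; y_c = 641000.00/6200.00 = 103.39 mm.

x_c = 50.00 mm, y_c = 103.39 mm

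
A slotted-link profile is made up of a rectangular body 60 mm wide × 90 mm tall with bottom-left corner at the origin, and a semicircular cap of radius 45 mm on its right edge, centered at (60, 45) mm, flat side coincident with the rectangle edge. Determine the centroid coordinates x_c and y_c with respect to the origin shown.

x_c = 48.20 mm, y_c = 45.00 mm

rectangular body: A = 60 × 90 = 5400.00, centroid at (30.00, 45.00).
semicircular end: A = ½π·45² = 3180.86, centroid at (79.10, 45.00).
ΣA = 8580.86 mm²
ΣAx_c = (5400.00)(30.00) + (3180.86)(79.10) = 413601.75 mm³
ΣAy_c = (5400.00)(45.00) + (3180.86)(45.00) = 386138.82 mm³
x_c = 413601.75 / 8580.86 = 48.20 mm
y_c = 386138.82 / 8580.86 = 45.00 mm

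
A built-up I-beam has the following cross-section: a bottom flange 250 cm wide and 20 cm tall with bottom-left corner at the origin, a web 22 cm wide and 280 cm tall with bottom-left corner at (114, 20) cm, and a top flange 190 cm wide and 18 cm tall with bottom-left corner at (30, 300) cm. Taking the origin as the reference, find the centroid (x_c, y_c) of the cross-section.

bottom flange: A = 250 × 20 = 5000.00, centroid at (125.00, 10.00).
web: A = 22 × 280 = 6160.00, centroid at (125.00, 160.00).
top flange: A = 190 × 18 = 3420.00, centroid at (125.00, 309.00).
ΣA = 14580.00 cm², ΣAx_c = 1822500.00 cm³, ΣAy_c = 2092380.00 cm³.
x_c = 1822500.00/14580.00 = 125.00 cm; y_c = 2092380.00/14580.00 = 143.51 cm.

x_c = 125.00 cm, y_c = 143.51 cm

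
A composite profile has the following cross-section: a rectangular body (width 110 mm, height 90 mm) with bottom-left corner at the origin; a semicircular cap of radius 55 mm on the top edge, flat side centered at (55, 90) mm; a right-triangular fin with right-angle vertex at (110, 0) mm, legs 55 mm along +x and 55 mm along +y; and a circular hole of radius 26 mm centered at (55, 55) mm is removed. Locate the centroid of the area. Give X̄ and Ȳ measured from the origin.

X̄ = 62.90 mm, Ȳ = 63.74 mm

rectangular body: A = 110 × 90 = 9900.00, centroid at (55.00, 45.00).
semicircular top: A = ½π·55² = 4751.66, centroid at (55.00, 113.34).
triangular fin: A = ½·55·55 = 1512.50, centroid at (128.33, 18.33).
hole: A = −π·26² = -2123.72, centroid at (55.00, 55.00).
ΣA = 14040.44 mm²
ΣAX̄ = (9900.00)(55.00) + (4751.66)(55.00) + (1512.50)(128.33) + (-2123.72)(55.00) = 883140.99 mm³
ΣAȲ = (9900.00)(45.00) + (4751.66)(113.34) + (1512.50)(18.33) + (-2123.72)(55.00) = 894990.72 mm³
X̄ = 883140.99 / 14040.44 = 62.90 mm
Ȳ = 894990.72 / 14040.44 = 63.74 mm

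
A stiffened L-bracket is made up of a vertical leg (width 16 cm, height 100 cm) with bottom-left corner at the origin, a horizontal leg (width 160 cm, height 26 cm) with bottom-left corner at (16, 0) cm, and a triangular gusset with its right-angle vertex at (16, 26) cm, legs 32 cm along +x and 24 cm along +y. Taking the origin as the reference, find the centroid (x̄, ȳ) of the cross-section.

vertical leg: A = 16 × 100 = 1600.00, centroid at (8.00, 50.00).
horizontal leg: A = 160 × 26 = 4160.00, centroid at (96.00, 13.00).
gusset: A = ½·32·24 = 384.00, centroid at (26.67, 34.00).
ΣA = 6144.00 cm², ΣAx̄ = 422400.00 cm³, ΣAȳ = 147136.00 cm³.
x̄ = 422400.00/6144.00 = 68.75 cm; ȳ = 147136.00/6144.00 = 23.95 cm.

x̄ = 68.75 cm, ȳ = 23.95 cm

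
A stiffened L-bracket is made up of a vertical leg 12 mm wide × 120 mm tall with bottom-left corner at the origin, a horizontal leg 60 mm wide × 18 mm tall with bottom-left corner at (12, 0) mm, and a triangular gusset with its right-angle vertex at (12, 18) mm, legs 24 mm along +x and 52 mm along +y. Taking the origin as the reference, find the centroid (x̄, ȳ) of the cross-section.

x̄ = 21.15 mm, ȳ = 37.59 mm

Part | A | x̄ᵢ | ȳᵢ | A·x̄ᵢ | A·ȳᵢ
vertical leg | 1440.00 | 6.00 | 60.00 | 8640.00 | 86400.00
horizontal leg | 1080.00 | 42.00 | 9.00 | 45360.00 | 9720.00
gusset | 624.00 | 20.00 | 35.33 | 12480.00 | 22048.00
Σ | 3144.00 |  |  | 66480.00 | 118168.00
x̄ = 66480.00 / 3144.00 = 21.15 mm
ȳ = 118168.00 / 3144.00 = 37.59 mm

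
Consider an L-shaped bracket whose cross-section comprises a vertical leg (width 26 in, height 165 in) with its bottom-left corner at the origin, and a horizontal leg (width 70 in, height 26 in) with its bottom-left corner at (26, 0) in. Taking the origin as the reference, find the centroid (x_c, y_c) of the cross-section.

x_c = 27.30 in, y_c = 61.80 in

vertical leg: A = 26 × 165 = 4290.00, centroid at (13.00, 82.50).
horizontal leg: A = 70 × 26 = 1820.00, centroid at (61.00, 13.00).
ΣA = 6110.00 in²
ΣAx_c = (4290.00)(13.00) + (1820.00)(61.00) = 166790.00 in³
ΣAy_c = (4290.00)(82.50) + (1820.00)(13.00) = 377585.00 in³
x_c = 166790.00 / 6110.00 = 27.30 in
y_c = 377585.00 / 6110.00 = 61.80 in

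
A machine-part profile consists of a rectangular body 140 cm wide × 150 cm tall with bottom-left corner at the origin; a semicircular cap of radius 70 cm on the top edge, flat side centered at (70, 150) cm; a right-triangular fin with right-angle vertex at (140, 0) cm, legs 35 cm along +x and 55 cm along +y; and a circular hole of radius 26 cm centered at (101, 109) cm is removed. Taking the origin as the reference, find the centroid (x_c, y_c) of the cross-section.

x_c = 70.46 cm, y_c = 99.67 cm

rectangular body: A = 140 × 150 = 21000.00, centroid at (70.00, 75.00).
semicircular top: A = ½π·70² = 7696.90, centroid at (70.00, 179.71).
triangular fin: A = ½·35·55 = 962.50, centroid at (151.67, 18.33).
hole: A = −π·26² = -2123.72, centroid at (101.00, 109.00).
ΣA = 27535.69 cm²
ΣAx_c = (21000.00)(70.00) + (7696.90)(70.00) + (962.50)(151.67) + (-2123.72)(101.00) = 1940266.93 cm³
ΣAy_c = (21000.00)(75.00) + (7696.90)(179.71) + (962.50)(18.33) + (-2123.72)(109.00) = 2744362.69 cm³
x_c = 1940266.93 / 27535.69 = 70.46 cm
y_c = 2744362.69 / 27535.69 = 99.67 cm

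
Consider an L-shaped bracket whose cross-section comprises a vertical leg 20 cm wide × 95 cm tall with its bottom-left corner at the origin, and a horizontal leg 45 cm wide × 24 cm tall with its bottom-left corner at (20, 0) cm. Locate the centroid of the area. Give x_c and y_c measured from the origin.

Part | A | x̄ᵢ | ȳᵢ | A·x̄ᵢ | A·ȳᵢ
vertical leg | 1900.00 | 10.00 | 47.50 | 19000.00 | 90250.00
horizontal leg | 1080.00 | 42.50 | 12.00 | 45900.00 | 12960.00
Σ | 2980.00 |  |  | 64900.00 | 103210.00
x_c = 64900.00 / 2980.00 = 21.78 cm
y_c = 103210.00 / 2980.00 = 34.63 cm

x_c = 21.78 cm, y_c = 34.63 cm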